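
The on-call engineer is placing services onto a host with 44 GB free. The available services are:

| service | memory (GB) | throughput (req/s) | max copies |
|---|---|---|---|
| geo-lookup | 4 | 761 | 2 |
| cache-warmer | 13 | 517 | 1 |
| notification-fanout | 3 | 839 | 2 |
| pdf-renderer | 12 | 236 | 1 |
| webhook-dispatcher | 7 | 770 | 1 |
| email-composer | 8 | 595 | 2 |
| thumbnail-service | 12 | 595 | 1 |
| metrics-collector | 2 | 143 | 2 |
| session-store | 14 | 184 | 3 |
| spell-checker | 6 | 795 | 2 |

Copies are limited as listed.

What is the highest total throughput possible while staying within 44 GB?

6298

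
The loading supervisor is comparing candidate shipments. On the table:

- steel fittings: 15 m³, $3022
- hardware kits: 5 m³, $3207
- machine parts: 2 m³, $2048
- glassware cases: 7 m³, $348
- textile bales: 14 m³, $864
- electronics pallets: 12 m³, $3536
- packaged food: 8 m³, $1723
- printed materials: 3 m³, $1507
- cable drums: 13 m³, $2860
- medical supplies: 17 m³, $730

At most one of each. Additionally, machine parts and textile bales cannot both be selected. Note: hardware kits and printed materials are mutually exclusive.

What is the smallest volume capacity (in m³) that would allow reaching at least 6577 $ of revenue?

Need the lightest bundle worth ≥ 6577.
hardware kits + machine parts + packaged food reaches 6978 using 15 m³.
No combination under 15 m³ hits 6577.

15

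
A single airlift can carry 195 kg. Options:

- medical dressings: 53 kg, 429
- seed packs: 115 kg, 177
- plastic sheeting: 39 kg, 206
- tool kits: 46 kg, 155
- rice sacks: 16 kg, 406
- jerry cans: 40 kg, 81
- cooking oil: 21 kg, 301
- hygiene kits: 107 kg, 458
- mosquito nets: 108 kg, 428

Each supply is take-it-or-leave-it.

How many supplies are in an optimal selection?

Best achievable people served is 1497.
For example medical dressings + plastic sheeting + tool kits + rice sacks + cooking oil achieves it, using 175 kg.
All optima have 5 supplies.

5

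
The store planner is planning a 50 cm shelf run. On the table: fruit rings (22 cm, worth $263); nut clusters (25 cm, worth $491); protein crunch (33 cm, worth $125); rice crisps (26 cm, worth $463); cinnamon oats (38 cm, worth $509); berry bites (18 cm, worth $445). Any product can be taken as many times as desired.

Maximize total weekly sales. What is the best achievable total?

982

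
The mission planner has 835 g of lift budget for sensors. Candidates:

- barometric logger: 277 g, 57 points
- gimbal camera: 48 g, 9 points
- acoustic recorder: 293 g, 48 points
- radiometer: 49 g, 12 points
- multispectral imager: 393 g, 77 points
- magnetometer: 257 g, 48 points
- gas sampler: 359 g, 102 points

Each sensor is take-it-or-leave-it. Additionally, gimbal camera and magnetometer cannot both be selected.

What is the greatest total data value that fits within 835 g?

191

Filling by ratio: barometric logger + gimbal camera + radiometer + gas sampler for 180, with 102 g left unused.
The 325 g tied up in barometric logger and gimbal camera is better spent on multispectral imager — total rises to 191 (801 g).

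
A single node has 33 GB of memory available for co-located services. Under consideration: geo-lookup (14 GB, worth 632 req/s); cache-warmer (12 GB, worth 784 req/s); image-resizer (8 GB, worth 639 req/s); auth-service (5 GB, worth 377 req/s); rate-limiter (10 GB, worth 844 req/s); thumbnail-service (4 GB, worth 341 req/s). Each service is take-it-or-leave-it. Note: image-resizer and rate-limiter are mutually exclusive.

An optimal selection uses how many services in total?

4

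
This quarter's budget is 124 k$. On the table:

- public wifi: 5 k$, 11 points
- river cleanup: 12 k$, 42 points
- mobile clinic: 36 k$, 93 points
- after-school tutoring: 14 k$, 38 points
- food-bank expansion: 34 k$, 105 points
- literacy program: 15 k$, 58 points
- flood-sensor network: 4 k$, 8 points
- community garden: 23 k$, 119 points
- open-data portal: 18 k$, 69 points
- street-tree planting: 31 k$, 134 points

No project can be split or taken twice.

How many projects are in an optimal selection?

5

Optimal total is 485.
food-bank expansion + literacy program + community garden + open-data portal + street-tree planting hits 485 at 121 k$.
Any selection reaching 485 contains exactly 5 projects.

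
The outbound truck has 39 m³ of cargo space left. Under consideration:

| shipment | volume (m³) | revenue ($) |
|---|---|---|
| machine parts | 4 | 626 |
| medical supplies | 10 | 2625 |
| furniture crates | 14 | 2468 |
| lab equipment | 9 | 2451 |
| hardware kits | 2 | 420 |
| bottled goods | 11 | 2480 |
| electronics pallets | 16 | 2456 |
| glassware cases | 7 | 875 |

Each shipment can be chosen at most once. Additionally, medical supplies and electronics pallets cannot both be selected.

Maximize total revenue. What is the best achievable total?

8851

The ratio heuristic lands on machine parts + medical supplies + lab equipment + hardware kits + bottled goods (8602) but leaves 3 m³ idle.
Replace machine parts with glassware cases: the trade gains 249 net, giving 8851 at 39 m³.
Runner-up machine parts + medical supplies + lab equipment + hardware kits + bottled goods tops out at 8602.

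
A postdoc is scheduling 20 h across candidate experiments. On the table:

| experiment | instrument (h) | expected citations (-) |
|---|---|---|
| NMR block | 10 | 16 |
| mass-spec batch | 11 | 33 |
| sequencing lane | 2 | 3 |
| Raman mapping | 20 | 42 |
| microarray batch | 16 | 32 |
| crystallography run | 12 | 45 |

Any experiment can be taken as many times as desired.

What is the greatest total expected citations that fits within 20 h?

57

Density check — crystallography run 3.75, mass-spec batch 3.00, Raman mapping 2.10 are the best per h.
Taking 4×sequencing lane + crystallography run: 20 h used, 57 in expected citations.
Nothing else within 20 h beats 57.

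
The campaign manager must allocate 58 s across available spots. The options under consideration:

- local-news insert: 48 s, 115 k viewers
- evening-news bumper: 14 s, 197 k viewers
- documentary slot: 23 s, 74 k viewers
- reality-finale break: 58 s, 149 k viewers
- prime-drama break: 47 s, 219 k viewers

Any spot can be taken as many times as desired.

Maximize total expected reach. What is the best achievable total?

788

Best packing: 4×evening-news bumper — 56 s, 788 total.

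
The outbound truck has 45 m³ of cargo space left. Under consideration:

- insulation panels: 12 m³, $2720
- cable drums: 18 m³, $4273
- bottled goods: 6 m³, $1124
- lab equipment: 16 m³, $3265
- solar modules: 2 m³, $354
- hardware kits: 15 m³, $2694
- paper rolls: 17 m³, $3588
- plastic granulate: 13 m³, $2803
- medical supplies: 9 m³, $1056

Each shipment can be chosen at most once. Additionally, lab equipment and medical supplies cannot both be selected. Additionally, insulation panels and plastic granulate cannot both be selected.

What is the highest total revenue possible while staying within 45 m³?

Density check — cable drums 237.39, insulation panels 226.67, plastic granulate 215.62, paper rolls 211.06 are the best per m³.
Best packing: insulation panels + cable drums + hardware kits — 45 m³, 9687 total.
No other feasible combination exceeds 9687.

9687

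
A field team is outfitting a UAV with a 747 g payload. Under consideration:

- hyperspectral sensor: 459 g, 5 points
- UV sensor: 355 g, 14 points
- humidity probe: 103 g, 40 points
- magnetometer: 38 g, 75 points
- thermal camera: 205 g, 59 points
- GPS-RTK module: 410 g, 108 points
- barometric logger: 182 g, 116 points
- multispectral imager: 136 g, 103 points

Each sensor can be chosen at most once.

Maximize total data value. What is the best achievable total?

Best packing: humidity probe + magnetometer + thermal camera + barometric logger + multispectral imager — 664 g, 393 total.
The closest alternative, magnetometer + thermal camera + barometric logger + multispectral imager, reaches only 353.

393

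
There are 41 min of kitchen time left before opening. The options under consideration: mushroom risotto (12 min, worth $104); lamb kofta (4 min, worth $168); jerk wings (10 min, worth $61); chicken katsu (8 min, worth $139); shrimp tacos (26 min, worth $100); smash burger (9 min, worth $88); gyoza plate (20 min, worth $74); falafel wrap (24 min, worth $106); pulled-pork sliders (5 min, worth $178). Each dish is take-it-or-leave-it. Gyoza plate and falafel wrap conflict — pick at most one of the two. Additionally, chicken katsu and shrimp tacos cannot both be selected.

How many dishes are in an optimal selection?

Best achievable profit is 677.
For example mushroom risotto + lamb kofta + chicken katsu + smash burger + pulled-pork sliders achieves it, using 38 min.
Any selection reaching 677 contains exactly 5 dishes.

5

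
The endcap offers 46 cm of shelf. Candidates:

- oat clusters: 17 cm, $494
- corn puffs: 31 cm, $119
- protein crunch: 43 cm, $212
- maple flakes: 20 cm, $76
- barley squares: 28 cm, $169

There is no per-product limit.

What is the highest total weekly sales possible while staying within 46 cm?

988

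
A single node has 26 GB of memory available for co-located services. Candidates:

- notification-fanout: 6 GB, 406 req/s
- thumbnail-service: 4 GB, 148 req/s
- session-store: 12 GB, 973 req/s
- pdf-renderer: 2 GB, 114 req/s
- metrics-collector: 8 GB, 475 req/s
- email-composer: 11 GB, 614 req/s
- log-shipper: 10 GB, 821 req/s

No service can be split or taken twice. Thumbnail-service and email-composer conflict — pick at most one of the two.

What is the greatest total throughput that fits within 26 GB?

1942

A density-first pass picks session-store + pdf-renderer + log-shipper — 1908 at 24 GB.
Replace pdf-renderer with thumbnail-service: the trade gains 34 net, giving 1942 at 26 GB.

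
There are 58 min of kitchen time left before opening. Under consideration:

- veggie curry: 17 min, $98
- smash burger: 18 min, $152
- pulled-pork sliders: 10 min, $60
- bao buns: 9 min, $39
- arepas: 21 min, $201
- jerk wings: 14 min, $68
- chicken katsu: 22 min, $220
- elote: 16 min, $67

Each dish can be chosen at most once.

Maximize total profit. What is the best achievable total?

489

Greedy by ratio would take pulled-pork sliders + arepas + chicken katsu: 53 min used, total 481.
Replace pulled-pork sliders with jerk wings: the trade gains 8 net, giving 489 at 57 min.
Runner-up pulled-pork sliders + arepas + chicken katsu tops out at 481.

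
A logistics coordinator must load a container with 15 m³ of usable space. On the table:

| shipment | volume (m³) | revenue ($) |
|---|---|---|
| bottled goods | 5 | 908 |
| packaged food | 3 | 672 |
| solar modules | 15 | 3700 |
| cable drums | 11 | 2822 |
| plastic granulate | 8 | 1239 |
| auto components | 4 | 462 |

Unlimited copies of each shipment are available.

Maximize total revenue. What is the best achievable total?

By revenue per m³: cable drums 256.55, solar modules 246.67, packaged food 224.00 lead.
Filling by ratio: packaged food + cable drums for 3494, with 1 m³ left unused.
Replace packaged food and cable drums with solar modules: the trade gains 206 net, giving 3700 at 15 m³.
Every other selection either busts 15 m³ or fails to beat 3700.

3700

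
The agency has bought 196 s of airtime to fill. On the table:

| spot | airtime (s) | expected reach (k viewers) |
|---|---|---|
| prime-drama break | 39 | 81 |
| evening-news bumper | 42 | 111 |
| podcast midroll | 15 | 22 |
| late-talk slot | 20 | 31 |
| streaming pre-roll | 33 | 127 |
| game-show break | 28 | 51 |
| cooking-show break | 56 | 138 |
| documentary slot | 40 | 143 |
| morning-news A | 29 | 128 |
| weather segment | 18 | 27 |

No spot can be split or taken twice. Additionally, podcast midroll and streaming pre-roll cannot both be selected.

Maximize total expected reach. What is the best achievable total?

594

Ranking by ratio (expected reach/s): morning-news A 4.41, streaming pre-roll 3.85, documentary slot 3.58, evening-news bumper 2.64.
Taking the top-ratio spots first gives prime-drama break + evening-news bumper + streaming pre-roll + documentary slot + morning-news A for 590 (183 s).
A better packing is late-talk slot + streaming pre-roll + cooking-show break + documentary slot + morning-news A + weather segment: 196 s, total 594.
That's the maximum — no feasible swap from here does better than 594.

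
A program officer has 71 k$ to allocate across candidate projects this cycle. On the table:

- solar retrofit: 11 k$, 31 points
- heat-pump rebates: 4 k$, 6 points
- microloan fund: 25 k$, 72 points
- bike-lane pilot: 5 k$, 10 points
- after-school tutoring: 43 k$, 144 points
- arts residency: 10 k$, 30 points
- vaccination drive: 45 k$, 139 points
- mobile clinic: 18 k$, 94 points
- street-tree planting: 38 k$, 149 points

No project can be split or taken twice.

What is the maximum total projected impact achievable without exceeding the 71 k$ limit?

Density check — mobile clinic 5.22, street-tree planting 3.92, after-school tutoring 3.35 are the best per k$.
The ratio ordering already packs tightly: bike-lane pilot + arts residency + mobile clinic + street-tree planting, 71 k$, 283.
No other feasible combination exceeds 283.

283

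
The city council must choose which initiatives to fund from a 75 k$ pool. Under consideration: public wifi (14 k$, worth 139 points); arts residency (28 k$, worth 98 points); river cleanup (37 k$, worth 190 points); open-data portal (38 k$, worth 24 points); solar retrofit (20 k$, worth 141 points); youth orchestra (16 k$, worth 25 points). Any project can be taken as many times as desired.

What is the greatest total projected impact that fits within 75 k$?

Density check — public wifi 9.93, solar retrofit 7.05, river cleanup 5.14, arts residency 3.50 are the best per k$.
Best packing: 5×public wifi — 70 k$, 695 total.
No other feasible combination exceeds 695.

695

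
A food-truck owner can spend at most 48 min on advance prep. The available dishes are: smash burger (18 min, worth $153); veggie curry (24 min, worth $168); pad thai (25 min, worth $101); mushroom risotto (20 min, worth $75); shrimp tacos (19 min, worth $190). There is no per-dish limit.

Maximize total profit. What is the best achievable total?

Best packing: 2×shrimp tacos — 38 min, 380 total.
No other feasible combination exceeds 380.

380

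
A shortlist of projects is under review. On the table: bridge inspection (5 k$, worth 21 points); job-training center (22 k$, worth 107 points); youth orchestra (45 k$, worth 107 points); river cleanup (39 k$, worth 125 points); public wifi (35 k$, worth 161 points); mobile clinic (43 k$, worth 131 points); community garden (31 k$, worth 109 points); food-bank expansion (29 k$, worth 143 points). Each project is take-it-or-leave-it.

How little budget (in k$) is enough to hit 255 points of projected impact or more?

56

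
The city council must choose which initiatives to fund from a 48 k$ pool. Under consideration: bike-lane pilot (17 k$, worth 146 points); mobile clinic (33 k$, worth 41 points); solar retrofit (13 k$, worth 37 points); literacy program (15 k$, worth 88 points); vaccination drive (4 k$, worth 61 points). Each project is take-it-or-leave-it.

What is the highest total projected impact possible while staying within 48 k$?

295

Best packing: bike-lane pilot + literacy program + vaccination drive — 36 k$, 295 total.
An exhaustive check of the 32 subsets confirms 295.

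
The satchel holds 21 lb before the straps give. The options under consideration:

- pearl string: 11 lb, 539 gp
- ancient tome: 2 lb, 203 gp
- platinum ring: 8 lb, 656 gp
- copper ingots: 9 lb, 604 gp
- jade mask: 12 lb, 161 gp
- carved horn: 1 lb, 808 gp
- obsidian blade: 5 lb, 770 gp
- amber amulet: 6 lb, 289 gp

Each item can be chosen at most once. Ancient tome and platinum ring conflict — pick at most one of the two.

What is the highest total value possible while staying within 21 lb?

Ranking by ratio (value/lb): carved horn 808.00, obsidian blade 154.00, ancient tome 101.50.
Best packing: platinum ring + carved horn + obsidian blade + amber amulet — 20 lb, 2523 total.

2523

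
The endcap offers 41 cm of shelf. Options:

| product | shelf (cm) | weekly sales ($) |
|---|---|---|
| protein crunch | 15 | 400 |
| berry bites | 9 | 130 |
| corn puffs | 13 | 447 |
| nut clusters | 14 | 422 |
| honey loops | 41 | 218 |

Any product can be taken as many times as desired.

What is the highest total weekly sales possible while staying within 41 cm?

Taking 3×corn puffs: 39 cm used, 1341 in weekly sales.
Nothing else within 41 cm beats 1341.

1341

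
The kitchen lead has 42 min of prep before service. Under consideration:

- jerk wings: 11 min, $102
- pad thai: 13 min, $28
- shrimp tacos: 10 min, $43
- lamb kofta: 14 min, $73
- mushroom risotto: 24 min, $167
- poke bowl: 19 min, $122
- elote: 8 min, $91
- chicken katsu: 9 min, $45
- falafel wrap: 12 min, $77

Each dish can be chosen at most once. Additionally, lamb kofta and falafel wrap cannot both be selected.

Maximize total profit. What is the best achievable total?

315

Taking jerk wings + poke bowl + elote: 38 min used, 315 in profit.
An exhaustive check of the 512 subsets confirms 315.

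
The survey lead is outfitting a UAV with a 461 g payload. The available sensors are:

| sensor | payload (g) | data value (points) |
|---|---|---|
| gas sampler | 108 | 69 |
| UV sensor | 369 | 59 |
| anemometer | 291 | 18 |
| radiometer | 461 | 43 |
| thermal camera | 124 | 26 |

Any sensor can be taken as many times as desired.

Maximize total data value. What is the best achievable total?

4×gas sampler uses 432 of the 461 g and totals 276.

276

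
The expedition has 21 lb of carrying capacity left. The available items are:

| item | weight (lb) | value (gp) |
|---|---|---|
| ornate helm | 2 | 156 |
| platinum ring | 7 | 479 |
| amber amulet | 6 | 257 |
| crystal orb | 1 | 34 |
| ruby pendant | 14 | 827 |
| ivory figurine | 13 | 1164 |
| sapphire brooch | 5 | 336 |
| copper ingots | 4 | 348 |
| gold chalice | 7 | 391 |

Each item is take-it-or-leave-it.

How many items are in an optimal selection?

4

Optimal total is 1702.
One optimal bundle: ornate helm + crystal orb + ivory figurine + copper ingots (20 lb).
Any selection reaching 1702 contains exactly 4 items.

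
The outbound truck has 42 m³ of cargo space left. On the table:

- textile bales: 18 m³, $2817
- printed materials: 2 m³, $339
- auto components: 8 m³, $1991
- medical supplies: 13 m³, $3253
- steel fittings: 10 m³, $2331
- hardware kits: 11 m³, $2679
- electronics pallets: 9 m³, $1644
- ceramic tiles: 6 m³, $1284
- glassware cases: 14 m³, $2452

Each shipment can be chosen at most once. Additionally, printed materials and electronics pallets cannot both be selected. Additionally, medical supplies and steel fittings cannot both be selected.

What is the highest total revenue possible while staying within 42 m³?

Ranking by ratio (revenue/m³): medical supplies 250.23, auto components 248.88, hardware kits 243.55, steel fittings 233.10.
Taking auto components + medical supplies + hardware kits + electronics pallets: 41 m³ used, 9567 in revenue.
No other feasible combination exceeds 9567.

9567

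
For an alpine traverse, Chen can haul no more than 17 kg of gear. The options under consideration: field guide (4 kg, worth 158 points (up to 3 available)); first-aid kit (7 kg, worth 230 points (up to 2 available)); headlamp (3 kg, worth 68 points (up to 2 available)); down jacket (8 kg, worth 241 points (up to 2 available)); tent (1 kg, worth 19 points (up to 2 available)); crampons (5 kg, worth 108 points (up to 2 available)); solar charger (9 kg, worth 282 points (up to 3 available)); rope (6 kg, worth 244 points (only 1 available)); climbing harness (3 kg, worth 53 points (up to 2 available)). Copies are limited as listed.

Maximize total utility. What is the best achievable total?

632

Greedy by ratio would take 2×field guide + headlamp + rope: 17 kg used, total 628.
Dropping field guide and headlamp frees 7 kg; slotting in first-aid kit (7 kg) lifts the total to 632 at 17 kg.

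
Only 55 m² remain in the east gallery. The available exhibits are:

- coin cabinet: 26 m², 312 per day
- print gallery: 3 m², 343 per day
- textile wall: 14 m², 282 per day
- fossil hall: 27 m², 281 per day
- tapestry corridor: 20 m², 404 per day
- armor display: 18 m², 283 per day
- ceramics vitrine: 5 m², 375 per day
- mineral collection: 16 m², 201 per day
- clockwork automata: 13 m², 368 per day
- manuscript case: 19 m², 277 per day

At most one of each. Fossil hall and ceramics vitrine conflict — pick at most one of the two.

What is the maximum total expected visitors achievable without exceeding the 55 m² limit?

1772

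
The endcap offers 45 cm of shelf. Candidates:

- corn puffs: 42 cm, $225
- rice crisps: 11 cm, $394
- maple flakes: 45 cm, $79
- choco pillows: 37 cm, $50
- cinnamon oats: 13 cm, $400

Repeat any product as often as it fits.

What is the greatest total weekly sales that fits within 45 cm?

1576

Best packing: 4×rice crisps — 44 cm, 1576 total.
That's the maximum — no swap from here does better than 1576.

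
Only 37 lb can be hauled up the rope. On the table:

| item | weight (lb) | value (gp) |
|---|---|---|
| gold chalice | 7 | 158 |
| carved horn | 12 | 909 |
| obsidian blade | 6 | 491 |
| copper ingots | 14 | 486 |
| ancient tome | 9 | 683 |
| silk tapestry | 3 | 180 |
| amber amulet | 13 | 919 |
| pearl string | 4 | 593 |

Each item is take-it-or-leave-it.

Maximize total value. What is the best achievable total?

Filling by ratio: carved horn + obsidian blade + ancient tome + silk tapestry + pearl string for 2856, with 3 lb left unused.
Replace ancient tome and silk tapestry with amber amulet: the trade gains 56 net, giving 2912 at 35 lb.
Next best is obsidian blade + ancient tome + silk tapestry + amber amulet + pearl string at 2866 (35 lb) — short by 46.

2912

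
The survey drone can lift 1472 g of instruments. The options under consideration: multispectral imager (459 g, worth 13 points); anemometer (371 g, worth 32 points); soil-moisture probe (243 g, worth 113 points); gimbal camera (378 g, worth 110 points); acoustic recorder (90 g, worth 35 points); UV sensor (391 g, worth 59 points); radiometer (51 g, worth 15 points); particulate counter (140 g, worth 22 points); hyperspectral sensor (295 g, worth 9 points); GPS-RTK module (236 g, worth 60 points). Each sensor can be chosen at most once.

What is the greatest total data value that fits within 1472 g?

392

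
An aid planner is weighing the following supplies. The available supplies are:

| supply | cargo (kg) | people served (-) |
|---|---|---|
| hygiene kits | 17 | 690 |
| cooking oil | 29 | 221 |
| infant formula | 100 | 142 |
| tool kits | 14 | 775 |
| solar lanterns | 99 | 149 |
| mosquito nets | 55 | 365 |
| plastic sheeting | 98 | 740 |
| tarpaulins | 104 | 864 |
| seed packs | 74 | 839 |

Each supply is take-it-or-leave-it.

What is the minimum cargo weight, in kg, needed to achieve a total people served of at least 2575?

Minimise kg subject to total people served ≥ 2575.
hygiene kits + tool kits + mosquito nets + seed packs: 2669 people served at 160 kg.
No combination under 160 kg hits 2575.

160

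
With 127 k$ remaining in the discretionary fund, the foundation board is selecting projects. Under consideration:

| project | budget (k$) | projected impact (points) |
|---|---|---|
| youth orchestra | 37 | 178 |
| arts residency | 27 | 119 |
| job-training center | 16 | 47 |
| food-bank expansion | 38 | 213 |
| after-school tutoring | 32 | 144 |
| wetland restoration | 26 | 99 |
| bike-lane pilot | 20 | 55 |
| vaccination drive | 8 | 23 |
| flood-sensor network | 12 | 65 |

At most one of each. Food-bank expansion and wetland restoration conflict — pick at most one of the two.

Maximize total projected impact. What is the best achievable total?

623

By projected impact per k$: food-bank expansion 5.61, flood-sensor network 5.42, youth orchestra 4.81, after-school tutoring 4.50 lead.
Best packing: youth orchestra + food-bank expansion + after-school tutoring + vaccination drive + flood-sensor network — 127 k$, 623 total.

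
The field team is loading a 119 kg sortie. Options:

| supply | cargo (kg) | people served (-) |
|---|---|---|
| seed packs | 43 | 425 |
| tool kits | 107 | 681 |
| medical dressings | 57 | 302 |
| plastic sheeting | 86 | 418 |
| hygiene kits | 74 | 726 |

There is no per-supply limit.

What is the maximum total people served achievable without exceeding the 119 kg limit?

Filling by ratio: 2×seed packs for 850, with 33 kg left unused.
The 43 kg tied up in seed packs is better spent on hygiene kits — total rises to 1151 (117 kg).

1151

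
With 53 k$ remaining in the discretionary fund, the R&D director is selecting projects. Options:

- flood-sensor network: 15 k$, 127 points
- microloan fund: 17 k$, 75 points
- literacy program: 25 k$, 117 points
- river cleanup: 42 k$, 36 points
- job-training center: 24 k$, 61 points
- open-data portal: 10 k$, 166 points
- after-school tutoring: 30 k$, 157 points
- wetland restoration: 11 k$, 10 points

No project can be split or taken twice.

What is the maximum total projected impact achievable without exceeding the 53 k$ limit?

Taking flood-sensor network + literacy program + open-data portal: 50 k$ used, 410 in projected impact.
Every other selection either busts 53 k$ or fails to beat 410.

410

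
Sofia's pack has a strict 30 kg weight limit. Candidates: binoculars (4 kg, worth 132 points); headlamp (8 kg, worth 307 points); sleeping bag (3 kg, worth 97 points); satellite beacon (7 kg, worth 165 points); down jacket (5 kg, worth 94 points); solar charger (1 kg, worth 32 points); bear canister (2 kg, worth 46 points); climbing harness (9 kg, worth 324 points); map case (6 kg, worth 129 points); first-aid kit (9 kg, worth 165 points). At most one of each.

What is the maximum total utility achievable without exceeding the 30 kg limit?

Ranking by ratio (utility/kg): headlamp 38.38, climbing harness 36.00, binoculars 33.00.
Greedy by ratio would take binoculars + headlamp + sleeping bag + solar charger + bear canister + climbing harness: 27 kg used, total 938.
The 3 kg tied up in solar charger and bear canister is better spent on map case — total rises to 989 (30 kg).

989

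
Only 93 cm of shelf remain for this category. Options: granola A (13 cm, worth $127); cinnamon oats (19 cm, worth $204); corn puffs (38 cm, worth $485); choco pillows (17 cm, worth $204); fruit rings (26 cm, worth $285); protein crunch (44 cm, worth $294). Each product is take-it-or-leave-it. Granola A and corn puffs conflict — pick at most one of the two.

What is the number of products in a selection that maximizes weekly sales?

3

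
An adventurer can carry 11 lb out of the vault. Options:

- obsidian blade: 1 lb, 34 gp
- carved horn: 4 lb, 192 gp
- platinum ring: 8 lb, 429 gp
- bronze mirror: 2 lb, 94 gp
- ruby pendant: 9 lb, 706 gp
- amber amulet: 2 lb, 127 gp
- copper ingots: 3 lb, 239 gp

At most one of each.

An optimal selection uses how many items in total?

2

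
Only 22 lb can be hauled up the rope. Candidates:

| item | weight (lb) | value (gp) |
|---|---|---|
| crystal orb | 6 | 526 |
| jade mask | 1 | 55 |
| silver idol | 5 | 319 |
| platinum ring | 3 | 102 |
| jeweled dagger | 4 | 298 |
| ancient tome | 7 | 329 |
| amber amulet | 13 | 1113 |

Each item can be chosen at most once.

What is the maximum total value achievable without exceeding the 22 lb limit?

1741

By value per lb: crystal orb 87.67, amber amulet 85.62, jeweled dagger 74.50 lead.
A density-first pass picks crystal orb + jade mask + amber amulet — 1694 at 20 lb.
The 1 lb tied up in jade mask is better spent on platinum ring — total rises to 1741 (22 lb).
Runner-up silver idol + jeweled dagger + amber amulet tops out at 1730.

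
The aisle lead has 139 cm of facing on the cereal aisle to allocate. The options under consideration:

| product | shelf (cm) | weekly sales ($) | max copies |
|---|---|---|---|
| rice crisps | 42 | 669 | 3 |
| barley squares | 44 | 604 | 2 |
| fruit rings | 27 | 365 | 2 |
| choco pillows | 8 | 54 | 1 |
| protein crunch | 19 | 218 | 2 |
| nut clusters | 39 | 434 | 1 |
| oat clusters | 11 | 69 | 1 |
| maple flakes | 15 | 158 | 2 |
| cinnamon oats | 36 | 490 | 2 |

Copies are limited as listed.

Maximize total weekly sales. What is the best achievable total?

Taking the top-ratio products first gives 3×rice crisps + choco pillows for 2061 (134 cm).
Replace choco pillows with oat clusters: the trade gains 15 net, giving 2076 at 137 cm.

2076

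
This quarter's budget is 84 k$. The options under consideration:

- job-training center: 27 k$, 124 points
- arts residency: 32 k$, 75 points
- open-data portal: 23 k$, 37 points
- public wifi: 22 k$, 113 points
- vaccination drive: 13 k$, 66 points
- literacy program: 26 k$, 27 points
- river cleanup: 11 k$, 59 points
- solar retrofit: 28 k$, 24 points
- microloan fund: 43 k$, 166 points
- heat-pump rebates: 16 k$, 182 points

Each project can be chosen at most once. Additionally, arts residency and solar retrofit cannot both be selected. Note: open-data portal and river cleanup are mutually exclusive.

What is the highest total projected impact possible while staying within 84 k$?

By projected impact per k$: heat-pump rebates 11.38, river cleanup 5.36, public wifi 5.14 lead.
The ratio heuristic lands on public wifi + vaccination drive + river cleanup + heat-pump rebates (420) but leaves 22 k$ idle.
Replace river cleanup with job-training center: the trade gains 65 net, giving 485 at 78 k$.
That's the maximum — no feasible swap from here does better than 485.

485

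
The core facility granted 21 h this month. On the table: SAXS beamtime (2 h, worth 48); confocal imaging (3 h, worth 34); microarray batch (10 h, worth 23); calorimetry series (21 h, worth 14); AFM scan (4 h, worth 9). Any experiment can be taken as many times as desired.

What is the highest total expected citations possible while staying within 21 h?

480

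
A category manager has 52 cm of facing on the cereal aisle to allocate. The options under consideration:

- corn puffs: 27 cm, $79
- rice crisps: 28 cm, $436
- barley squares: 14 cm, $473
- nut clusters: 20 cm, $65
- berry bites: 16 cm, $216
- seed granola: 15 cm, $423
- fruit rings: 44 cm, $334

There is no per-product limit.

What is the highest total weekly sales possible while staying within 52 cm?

1419

By weekly sales per cm: barley squares 33.79, seed granola 28.20, rice crisps 15.57, berry bites 13.50 lead.
3×barley squares uses 42 of the 52 cm and totals 1419.
No other feasible combination exceeds 1419.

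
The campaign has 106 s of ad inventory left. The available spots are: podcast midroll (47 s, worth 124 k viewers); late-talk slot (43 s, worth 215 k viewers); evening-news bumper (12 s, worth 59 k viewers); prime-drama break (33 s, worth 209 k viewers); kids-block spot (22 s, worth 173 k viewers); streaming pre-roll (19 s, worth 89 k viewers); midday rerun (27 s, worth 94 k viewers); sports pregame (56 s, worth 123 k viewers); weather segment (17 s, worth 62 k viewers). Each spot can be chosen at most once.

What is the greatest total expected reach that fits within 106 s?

597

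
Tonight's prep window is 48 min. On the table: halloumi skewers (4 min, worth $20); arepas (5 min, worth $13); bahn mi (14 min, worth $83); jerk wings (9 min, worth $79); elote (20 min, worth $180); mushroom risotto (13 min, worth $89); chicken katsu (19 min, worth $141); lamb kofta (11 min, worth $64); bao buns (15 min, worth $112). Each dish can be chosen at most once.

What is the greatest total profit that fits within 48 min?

400

Density check — elote 9.00, jerk wings 8.78, bao buns 7.47 are the best per min.
Taking the top-ratio dishes first gives halloumi skewers + jerk wings + elote + bao buns for 391 (48 min).
Replace halloumi skewers and bao buns with chicken katsu: the trade gains 9 net, giving 400 at 48 min.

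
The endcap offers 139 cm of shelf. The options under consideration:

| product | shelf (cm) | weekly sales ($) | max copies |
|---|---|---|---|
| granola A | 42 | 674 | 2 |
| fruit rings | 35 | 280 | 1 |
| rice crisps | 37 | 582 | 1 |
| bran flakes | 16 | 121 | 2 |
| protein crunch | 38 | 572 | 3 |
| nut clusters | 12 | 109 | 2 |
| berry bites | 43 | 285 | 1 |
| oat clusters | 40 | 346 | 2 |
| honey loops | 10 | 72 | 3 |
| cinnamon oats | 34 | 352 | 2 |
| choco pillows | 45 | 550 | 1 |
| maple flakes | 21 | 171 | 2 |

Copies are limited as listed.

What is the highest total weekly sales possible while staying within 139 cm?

2051

By weekly sales per cm: granola A 16.05, rice crisps 15.73, protein crunch 15.05, choco pillows 12.22 lead.
Taking the top-ratio products first gives 2×granola A + rice crisps + nut clusters for 2039 (133 cm).
Dropping nut clusters frees 12 cm; slotting in bran flakes (16 cm) lifts the total to 2051 at 137 cm.
Nothing else within 139 cm beats 2051.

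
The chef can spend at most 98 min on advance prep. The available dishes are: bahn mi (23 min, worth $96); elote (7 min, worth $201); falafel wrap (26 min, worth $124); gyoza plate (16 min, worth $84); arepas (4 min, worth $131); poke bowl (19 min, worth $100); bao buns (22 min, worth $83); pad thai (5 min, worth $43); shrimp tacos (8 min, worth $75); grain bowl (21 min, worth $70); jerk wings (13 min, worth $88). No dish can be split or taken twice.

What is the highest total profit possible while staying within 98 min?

846

Best packing: elote + falafel wrap + gyoza plate + arepas + poke bowl + pad thai + shrimp tacos + jerk wings — 98 min, 846 total.
That's the maximum — no swap from here does better than 846.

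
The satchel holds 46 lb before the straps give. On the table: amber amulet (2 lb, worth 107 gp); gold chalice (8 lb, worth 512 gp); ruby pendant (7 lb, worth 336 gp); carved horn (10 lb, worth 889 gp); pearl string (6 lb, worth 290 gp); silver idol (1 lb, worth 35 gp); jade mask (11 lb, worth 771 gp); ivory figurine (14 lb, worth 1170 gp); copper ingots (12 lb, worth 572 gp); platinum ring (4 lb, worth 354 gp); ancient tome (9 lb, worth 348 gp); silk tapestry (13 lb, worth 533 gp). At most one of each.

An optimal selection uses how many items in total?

5

The maximum value within 46 lb is 3520.
ruby pendant + carved horn + jade mask + ivory figurine + platinum ring hits 3520 at 46 lb.
All optima have 5 items.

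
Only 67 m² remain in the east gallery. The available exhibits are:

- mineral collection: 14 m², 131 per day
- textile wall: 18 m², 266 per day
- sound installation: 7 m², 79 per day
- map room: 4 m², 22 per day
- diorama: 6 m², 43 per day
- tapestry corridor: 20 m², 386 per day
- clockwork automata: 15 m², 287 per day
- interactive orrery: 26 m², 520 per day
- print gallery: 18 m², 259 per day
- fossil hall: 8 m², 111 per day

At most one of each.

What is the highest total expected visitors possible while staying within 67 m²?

By expected visitors per m²: interactive orrery 20.00, tapestry corridor 19.30, clockwork automata 19.13, textile wall 14.78 lead.
The ratio ordering already packs tightly: diorama + tapestry corridor + clockwork automata + interactive orrery, 67 m², 1236.
No other feasible combination exceeds 1236.

1236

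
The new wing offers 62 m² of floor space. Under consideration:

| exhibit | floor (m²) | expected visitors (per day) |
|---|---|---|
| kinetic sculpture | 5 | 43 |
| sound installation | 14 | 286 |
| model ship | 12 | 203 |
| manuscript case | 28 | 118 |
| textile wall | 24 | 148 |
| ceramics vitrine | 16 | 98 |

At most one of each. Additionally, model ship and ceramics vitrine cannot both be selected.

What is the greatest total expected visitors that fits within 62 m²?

680

Density check — sound installation 20.43, model ship 16.92, kinetic sculpture 8.60 are the best per m².
Taking kinetic sculpture + sound installation + model ship + textile wall: 55 m² used, 680 in expected visitors.
Next best is kinetic sculpture + sound installation + model ship + manuscript case at 650 (59 m²) — short by 30.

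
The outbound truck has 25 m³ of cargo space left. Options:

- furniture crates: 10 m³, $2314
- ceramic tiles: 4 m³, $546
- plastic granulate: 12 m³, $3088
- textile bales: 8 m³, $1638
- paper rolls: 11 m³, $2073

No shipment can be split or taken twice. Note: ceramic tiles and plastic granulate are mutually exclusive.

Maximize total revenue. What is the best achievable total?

5402

Taking furniture crates + plastic granulate: 22 m³ used, 5402 in revenue.
Next best is plastic granulate + paper rolls at 5161 (23 m³) — short by 241.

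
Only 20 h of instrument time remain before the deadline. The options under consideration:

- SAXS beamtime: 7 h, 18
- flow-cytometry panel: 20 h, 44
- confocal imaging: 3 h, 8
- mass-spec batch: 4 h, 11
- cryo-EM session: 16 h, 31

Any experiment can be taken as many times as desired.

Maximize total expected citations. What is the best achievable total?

55

Ranking by ratio (expected citations/h): mass-spec batch 2.75, confocal imaging 2.67, SAXS beamtime 2.57.
5×mass-spec batch uses 20 of the 20 h and totals 55.
Nothing else within 20 h beats 55.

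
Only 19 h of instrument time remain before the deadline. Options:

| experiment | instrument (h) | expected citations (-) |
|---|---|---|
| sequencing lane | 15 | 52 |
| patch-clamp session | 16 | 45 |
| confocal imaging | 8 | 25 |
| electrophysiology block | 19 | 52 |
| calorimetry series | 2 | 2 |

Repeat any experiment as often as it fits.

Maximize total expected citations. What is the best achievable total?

56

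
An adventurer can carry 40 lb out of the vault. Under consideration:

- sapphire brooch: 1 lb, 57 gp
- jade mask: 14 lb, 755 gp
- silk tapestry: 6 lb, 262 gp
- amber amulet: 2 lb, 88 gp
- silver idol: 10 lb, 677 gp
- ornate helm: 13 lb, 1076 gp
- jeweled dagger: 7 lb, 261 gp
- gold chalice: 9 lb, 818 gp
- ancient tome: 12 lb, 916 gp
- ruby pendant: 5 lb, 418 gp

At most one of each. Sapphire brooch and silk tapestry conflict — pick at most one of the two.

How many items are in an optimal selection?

5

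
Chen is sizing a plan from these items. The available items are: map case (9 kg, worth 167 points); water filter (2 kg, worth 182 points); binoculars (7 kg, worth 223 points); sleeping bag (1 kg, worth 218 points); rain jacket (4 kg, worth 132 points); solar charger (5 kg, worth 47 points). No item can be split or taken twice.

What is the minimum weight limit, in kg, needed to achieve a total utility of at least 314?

3

Minimise kg subject to total utility ≥ 314.
Taking water filter + sleeping bag gives 400 (≥ 314) for 3 kg.
Any bundle with less than 3 kg falls short of 314.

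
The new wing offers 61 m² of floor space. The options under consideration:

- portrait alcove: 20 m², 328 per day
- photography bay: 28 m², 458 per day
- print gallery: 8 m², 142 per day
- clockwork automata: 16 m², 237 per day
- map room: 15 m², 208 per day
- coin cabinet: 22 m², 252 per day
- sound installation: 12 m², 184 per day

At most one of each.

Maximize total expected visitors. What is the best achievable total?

970

Density check — print gallery 17.75, portrait alcove 16.40, photography bay 16.36 are the best per m².
Taking the top-ratio exhibits first gives portrait alcove + photography bay + print gallery for 928 (56 m²).
The 8 m² tied up in print gallery is better spent on sound installation — total rises to 970 (60 m²).
Nothing else within 61 m² beats 970.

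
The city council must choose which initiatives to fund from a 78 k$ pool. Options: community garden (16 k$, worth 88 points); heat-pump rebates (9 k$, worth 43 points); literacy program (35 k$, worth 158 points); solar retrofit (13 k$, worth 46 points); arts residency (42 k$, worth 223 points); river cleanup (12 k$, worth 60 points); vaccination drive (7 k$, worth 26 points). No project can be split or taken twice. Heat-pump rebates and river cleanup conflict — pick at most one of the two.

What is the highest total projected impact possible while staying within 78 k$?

397

Best packing: community garden + arts residency + river cleanup + vaccination drive — 77 k$, 397 total.
Runner-up community garden + solar retrofit + arts residency + vaccination drive tops out at 383.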